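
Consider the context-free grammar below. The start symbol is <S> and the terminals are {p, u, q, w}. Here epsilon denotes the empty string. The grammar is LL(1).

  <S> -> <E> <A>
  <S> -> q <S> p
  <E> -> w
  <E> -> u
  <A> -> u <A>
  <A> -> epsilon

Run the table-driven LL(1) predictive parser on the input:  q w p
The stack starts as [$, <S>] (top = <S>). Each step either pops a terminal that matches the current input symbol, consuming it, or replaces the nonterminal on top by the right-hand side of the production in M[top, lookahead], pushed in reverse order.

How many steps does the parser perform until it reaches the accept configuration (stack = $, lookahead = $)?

step 1: stack=$ <S>  input=q w p $  — expand <S> -> q <S> p
step 2: stack=$ p <S> q  input=q w p $  — match q
step 3: stack=$ p <S>  input=w p $  — expand <S> -> <E> <A>
step 4: stack=$ p <A> <E>  input=w p $  — expand <E> -> w
step 5: stack=$ p <A> w  input=w p $  — match w
step 6: stack=$ p <A>  input=p $  — expand <A> -> epsilon
step 7: stack=$ p  input=p $  — match p
Accept reached after 7 steps.

7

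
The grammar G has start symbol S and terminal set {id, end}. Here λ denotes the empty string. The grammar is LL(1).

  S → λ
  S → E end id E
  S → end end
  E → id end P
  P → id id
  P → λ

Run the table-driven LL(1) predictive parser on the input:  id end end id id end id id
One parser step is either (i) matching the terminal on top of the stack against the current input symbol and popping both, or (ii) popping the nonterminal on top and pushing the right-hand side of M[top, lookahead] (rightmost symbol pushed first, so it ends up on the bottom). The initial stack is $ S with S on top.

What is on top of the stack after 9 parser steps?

end

step 1: stack=$ S  input=id end end id id end id id $  — expand S → E end id E
step 2: stack=$ E id end E  input=id end end id id end id id $  — expand E → id end P
step 3: stack=$ E id end P end id  input=id end end id id end id id $  — match id
step 4: stack=$ E id end P end  input=end end id id end id id $  — match end
step 5: stack=$ E id end P  input=end id id end id id $  — expand P → λ
step 6: stack=$ E id end  input=end id id end id id $  — match end
step 7: stack=$ E id  input=id id end id id $  — match id
step 8: stack=$ E  input=id end id id $  — expand E → id end P
step 9: stack=$ P end id  input=id end id id $  — match id
Stack after step 9: $ P end (top = end).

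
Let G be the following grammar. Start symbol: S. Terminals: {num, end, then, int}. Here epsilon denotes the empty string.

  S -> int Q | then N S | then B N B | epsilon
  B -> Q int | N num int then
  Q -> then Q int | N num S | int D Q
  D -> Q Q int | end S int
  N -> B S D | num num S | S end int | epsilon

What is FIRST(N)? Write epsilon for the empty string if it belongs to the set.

FIRST(S): from S->int Q we get {int}; from S->then N S we get {then}; from S->then B N B we get {then}; from S->epsilon we get {epsilon}. So FIRST(S) = {epsilon, int, then}.
FIRST(B): from B->Q int we get {end, int, num, then}; from B->N num int then we get {end, int, num, then}. So FIRST(B) = {end, int, num, then}.
FIRST(N): from N->B S D we get {end, int, num, then}; from N->num num S we get {num}; from N->S end int we get {end, int, then}; from N->epsilon we get {epsilon}. So FIRST(N) = {epsilon, end, int, num, then}.
FIRST(Q): from Q->then Q int we get {then}; from Q->N num S we get {end, int, num, then}; from Q->int D Q we get {int}. So FIRST(Q) = {end, int, num, then}.
FIRST(D): from D->Q Q int we get {end, int, num, then}; from D->end S int we get {end}. So FIRST(D) = {end, int, num, then}.

{epsilon, end, int, num, then}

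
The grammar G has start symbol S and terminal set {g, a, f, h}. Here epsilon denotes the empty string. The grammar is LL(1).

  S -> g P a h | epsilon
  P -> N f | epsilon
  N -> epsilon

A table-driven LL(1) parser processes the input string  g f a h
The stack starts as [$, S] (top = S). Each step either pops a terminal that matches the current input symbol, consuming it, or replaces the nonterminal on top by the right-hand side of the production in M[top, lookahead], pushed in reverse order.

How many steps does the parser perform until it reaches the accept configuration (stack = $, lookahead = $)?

     Stack      Input      Action
  1  $ S        g f a h $  expand S -> g P a h
  2  $ h a P g  g f a h $  match g
  3  $ h a P    f a h $    expand P -> N f
  4  $ h a f N  f a h $    expand N -> epsilon
  5  $ h a f    f a h $    match f
  6  $ h a      a h $      match a
  7  $ h        h $        match h
Accept reached after 7 steps.

7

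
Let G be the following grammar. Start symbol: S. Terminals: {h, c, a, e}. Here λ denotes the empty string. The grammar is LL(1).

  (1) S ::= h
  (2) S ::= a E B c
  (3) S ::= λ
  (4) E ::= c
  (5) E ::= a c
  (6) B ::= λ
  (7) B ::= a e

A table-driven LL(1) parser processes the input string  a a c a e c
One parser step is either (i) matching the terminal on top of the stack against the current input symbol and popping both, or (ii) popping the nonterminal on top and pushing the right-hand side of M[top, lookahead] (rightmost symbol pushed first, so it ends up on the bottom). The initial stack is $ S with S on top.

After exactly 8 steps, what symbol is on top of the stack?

c

     Stack      Input          Action
  1  $ S        a a c a e c $  expand S ::= a E B c
  2  $ c B E a  a a c a e c $  match a
  3  $ c B E    a c a e c $    expand E ::= a c
  4  $ c B c a  a c a e c $    match a
  5  $ c B c    c a e c $      match c
  6  $ c B      a e c $        expand B ::= a e
  7  $ c e a    a e c $        match a
  8  $ c e      e c $          match e
Stack after step 8: $ c (top = c).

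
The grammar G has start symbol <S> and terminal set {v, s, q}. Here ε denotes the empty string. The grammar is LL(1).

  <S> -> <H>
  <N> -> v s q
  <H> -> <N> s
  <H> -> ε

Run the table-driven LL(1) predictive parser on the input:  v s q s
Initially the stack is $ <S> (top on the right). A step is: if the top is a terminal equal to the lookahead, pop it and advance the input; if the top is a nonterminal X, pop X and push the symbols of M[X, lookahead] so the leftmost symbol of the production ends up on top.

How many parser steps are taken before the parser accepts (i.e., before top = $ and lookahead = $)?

     Stack      Input      Action
  1  $ <S>      v s q s $  expand <S> -> <H>
  2  $ <H>      v s q s $  expand <H> -> <N> s
  3  $ s <N>    v s q s $  expand <N> -> v s q
  4  $ s q s v  v s q s $  match v
  5  $ s q s    s q s $    match s
  6  $ s q      q s $      match q
  7  $ s        s $        match s
Accept reached after 7 steps.

7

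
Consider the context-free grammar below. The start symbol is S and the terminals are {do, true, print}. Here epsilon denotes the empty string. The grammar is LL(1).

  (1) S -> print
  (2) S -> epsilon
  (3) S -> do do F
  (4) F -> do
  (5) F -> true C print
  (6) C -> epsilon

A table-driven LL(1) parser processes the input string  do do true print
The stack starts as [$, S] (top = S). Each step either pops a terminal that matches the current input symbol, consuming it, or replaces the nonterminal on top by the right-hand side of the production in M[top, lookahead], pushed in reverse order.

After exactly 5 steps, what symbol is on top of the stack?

     Stack           Input               Action
  1  $ S             do do true print $  expand S -> do do F
  2  $ F do do       do do true print $  match do
  3  $ F do          do true print $     match do
  4  $ F             true print $        expand F -> true C print
  5  $ print C true  true print $        match true
Stack after step 5: $ print C (top = C).

C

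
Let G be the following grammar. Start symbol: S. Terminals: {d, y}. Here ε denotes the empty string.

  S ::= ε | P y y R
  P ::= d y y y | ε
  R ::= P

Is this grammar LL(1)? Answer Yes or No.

FIRST(S) = {ε, d, y}
FIRST(P) = {ε, d}
FIRST(R) = {ε, d}
FOLLOW(S) = {$}
FOLLOW(P) = {$, y}
FOLLOW(R) = {$}
Each cell of M receives at most one production.

Yes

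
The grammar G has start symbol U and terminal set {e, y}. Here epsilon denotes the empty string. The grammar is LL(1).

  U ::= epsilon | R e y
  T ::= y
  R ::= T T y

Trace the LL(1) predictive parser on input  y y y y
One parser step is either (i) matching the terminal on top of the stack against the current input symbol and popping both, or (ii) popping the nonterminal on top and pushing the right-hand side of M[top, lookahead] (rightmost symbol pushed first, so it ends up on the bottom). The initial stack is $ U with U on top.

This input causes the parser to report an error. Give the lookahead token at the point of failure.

y

     Stack        Input      Action
  1  $ U          y y y y $  expand U ::= R e y
  2  $ y e R      y y y y $  expand R ::= T T y
  3  $ y e y T T  y y y y $  expand T ::= y
  4  $ y e y T y  y y y y $  match y
  5  $ y e y T    y y y $    expand T ::= y
  6  $ y e y y    y y y $    match y
  7  $ y e y      y y $      match y
  8  $ y e        y $        error: top is terminal e but lookahead is y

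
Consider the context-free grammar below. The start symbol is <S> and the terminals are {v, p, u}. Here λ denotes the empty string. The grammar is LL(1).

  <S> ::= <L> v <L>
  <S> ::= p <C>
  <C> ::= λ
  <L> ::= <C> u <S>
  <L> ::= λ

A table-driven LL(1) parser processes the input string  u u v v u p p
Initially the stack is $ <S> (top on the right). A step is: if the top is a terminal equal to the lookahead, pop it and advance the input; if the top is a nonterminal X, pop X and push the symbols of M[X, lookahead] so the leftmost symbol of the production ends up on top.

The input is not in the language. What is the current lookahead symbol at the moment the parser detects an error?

p

      Stack                    Input            Action
   1  $ <S>                    u u v v u p p $  expand <S> ::= <L> v <L>
   2  $ <L> v <L>              u u v v u p p $  expand <L> ::= <C> u <S>
   3  $ <L> v <S> u <C>        u u v v u p p $  expand <C> ::= λ
   4  $ <L> v <S> u            u u v v u p p $  match u
   5  $ <L> v <S>              u v v u p p $    expand <S> ::= <L> v <L>
   6  $ <L> v <L> v <L>        u v v u p p $    expand <L> ::= <C> u <S>
   7  $ <L> v <L> v <S> u <C>  u v v u p p $    expand <C> ::= λ
   8  $ <L> v <L> v <S> u      u v v u p p $    match u
   9  $ <L> v <L> v <S>        v v u p p $      expand <S> ::= <L> v <L>
  10  $ <L> v <L> v <L> v <L>  v v u p p $      expand <L> ::= λ
  11  $ <L> v <L> v <L> v      v v u p p $      match v
  12  $ <L> v <L> v <L>        v u p p $        expand <L> ::= λ
  13  $ <L> v <L> v            v u p p $        match v
  14  $ <L> v <L>              u p p $          expand <L> ::= <C> u <S>
  15  $ <L> v <S> u <C>        u p p $          expand <C> ::= λ
  16  $ <L> v <S> u            u p p $          match u
  17  $ <L> v <S>              p p $            expand <S> ::= p <C>
  18  $ <L> v <C> p            p p $            match p
  19  $ <L> v <C>              p $              error: M[<C>, p] is empty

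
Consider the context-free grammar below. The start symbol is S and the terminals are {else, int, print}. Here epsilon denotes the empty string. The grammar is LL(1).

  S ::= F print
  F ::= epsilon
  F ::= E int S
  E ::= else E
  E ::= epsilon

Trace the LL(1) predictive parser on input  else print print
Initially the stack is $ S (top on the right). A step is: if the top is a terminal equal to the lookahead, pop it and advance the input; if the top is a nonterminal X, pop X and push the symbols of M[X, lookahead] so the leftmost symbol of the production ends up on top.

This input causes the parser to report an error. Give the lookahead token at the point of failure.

print

step 1: stack=$ S  input=else print print $  — expand S ::= F print
step 2: stack=$ print F  input=else print print $  — expand F ::= E int S
step 3: stack=$ print S int E  input=else print print $  — expand E ::= else E
step 4: stack=$ print S int E else  input=else print print $  — match else
step 5: stack=$ print S int E  input=print print $  — error: M[E, print] is empty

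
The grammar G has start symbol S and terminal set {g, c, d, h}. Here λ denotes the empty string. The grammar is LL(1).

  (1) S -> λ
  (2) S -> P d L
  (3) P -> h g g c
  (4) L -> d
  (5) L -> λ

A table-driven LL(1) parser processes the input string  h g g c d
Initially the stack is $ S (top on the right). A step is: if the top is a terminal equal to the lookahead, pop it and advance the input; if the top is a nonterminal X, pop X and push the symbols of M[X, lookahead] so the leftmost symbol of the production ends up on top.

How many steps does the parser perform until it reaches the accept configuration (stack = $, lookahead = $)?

step 1: stack=$ S  input=h g g c d $  — expand S -> P d L
step 2: stack=$ L d P  input=h g g c d $  — expand P -> h g g c
step 3: stack=$ L d c g g h  input=h g g c d $  — match h
step 4: stack=$ L d c g g  input=g g c d $  — match g
step 5: stack=$ L d c g  input=g c d $  — match g
step 6: stack=$ L d c  input=c d $  — match c
step 7: stack=$ L d  input=d $  — match d
step 8: stack=$ L  input=$  — expand L -> λ
Accept reached after 8 steps.

8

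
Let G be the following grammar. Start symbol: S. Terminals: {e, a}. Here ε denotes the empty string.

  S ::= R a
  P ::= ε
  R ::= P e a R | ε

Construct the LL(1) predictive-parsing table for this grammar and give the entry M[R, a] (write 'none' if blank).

FIRST(P): from P::=ε we get {ε}. So FIRST(P) = {ε}.
FIRST(R): from R::=P e a R we get {e}; from R::=ε we get {ε}. So FIRST(R) = {ε, e}.
FIRST(S): from S::=R a we get {a, e}. So FIRST(S) = {a, e}.
FOLLOW(S) includes $ since S is the start symbol.
FOLLOW(R): in S::=R a, R is followed by a with FIRST {a}; in R::=P e a R, the suffix after R is empty (adds nothing new). Thus FOLLOW(R) = {a}.
For R ::= P e a R: FIRST(P e a R) = {e}, so it goes in M[R, t] for t ∈ {e}.
For R ::= ε: FIRST(ε) = {ε}, so it goes in M[R, t] for t ∈ {}; since ε ∈ FIRST, also for every t ∈ FOLLOW(R) = {a}.

R ::= ε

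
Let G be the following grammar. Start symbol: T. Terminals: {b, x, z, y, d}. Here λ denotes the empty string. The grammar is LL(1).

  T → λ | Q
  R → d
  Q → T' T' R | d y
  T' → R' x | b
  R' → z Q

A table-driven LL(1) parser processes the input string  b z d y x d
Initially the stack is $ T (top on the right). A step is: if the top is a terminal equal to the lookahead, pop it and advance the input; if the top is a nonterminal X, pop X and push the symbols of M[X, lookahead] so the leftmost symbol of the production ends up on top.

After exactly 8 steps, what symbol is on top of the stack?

d

     Stack      Input          Action
  1  $ T        b z d y x d $  expand T → Q
  2  $ Q        b z d y x d $  expand Q → T' T' R
  3  $ R T' T'  b z d y x d $  expand T' → b
  4  $ R T' b   b z d y x d $  match b
  5  $ R T'     z d y x d $    expand T' → R' x
  6  $ R x R'   z d y x d $    expand R' → z Q
  7  $ R x Q z  z d y x d $    match z
  8  $ R x Q    d y x d $      expand Q → d y
Stack after step 8: $ R x y d (top = d).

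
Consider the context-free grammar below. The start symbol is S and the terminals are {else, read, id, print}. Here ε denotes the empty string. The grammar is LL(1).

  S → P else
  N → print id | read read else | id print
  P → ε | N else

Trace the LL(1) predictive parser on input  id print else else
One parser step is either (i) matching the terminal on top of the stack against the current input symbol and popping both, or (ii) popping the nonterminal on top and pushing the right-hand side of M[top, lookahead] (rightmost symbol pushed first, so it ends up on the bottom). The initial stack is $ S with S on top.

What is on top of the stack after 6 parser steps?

     Stack                 Input                 Action
  1  $ S                   id print else else $  expand S → P else
  2  $ else P              id print else else $  expand P → N else
  3  $ else else N         id print else else $  expand N → id print
  4  $ else else print id  id print else else $  match id
  5  $ else else print     print else else $     match print
  6  $ else else           else else $           match else
Stack after step 6: $ else (top = else).

else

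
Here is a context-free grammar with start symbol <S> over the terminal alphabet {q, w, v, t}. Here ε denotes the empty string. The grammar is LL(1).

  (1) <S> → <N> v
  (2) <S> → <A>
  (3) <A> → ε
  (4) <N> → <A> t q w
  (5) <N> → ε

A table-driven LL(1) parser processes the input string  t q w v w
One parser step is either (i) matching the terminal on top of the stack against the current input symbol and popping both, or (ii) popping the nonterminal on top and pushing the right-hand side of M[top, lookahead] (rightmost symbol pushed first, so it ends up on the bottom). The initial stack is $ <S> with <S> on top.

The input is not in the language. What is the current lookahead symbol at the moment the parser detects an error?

w

     Stack          Input        Action
  1  $ <S>          t q w v w $  expand <S> → <N> v
  2  $ v <N>        t q w v w $  expand <N> → <A> t q w
  3  $ v w q t <A>  t q w v w $  expand <A> → ε
  4  $ v w q t      t q w v w $  match t
  5  $ v w q        q w v w $    match q
  6  $ v w          w v w $      match w
  7  $ v            v w $        match v
  8  $              w $          error: stack empty but input remains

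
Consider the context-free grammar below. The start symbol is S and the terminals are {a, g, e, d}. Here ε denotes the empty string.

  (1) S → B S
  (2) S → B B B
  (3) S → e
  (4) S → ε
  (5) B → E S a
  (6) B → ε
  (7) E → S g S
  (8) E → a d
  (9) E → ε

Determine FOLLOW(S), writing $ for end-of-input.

FIRST(S): from S→B S we get {ε, a, e, g}; from S→B B B we get {ε, a, e, g}; from S→e we get {e}; from S→ε we get {ε}. So FIRST(S) = {ε, a, e, g}.
FIRST(E): from E→S g S we get {a, e, g}; from E→a d we get {a}; from E→ε we get {ε}. So FIRST(E) = {ε, a, e, g}.
FIRST(B): from B→E S a we get {a, e, g}; from B→ε we get {ε}. So FIRST(B) = {ε, a, e, g}.
FOLLOW(S) includes $ since S is the start symbol.
FOLLOW(E): in B→E S a, E is followed by S a with FIRST {a, e, g}. Thus FOLLOW(E) = {a, e, g}.
FOLLOW(S): in S→B S, the suffix after S is empty (adds nothing new); in B→E S a, S is followed by a with FIRST {a}; in E→S g S (occurrence 1), S is followed by g S with FIRST {g}; in E→S g S (occurrence 2), the suffix after S is empty, so FOLLOW(S) ⊇ FOLLOW(E) = {a, e, g}. Thus FOLLOW(S) = {$, a, e, g}.
FOLLOW(B): in S→B S, B is followed by S with FIRST {ε, a, e, g}; in S→B S, the suffix after B is nullable, so FOLLOW(B) ⊇ FOLLOW(S) = {$, a, e, g}; in S→B B B (occurrence 1), B is followed by B B with FIRST {ε, a, e, g}; in S→B B B (occurrence 1), the suffix after B is nullable, so FOLLOW(B) ⊇ FOLLOW(S) = {$, a, e, g}; in S→B B B (occurrence 2), B is followed by B with FIRST {ε, a, e, g}; in S→B B B (occurrence 2), the suffix after B is nullable, so FOLLOW(B) ⊇ FOLLOW(S) = {$, a, e, g}; in S→B B B (occurrence 3), the suffix after B is empty, so FOLLOW(B) ⊇ FOLLOW(S) = {$, a, e, g}. Thus FOLLOW(B) = {$, a, e, g}.

{$, a, e, g}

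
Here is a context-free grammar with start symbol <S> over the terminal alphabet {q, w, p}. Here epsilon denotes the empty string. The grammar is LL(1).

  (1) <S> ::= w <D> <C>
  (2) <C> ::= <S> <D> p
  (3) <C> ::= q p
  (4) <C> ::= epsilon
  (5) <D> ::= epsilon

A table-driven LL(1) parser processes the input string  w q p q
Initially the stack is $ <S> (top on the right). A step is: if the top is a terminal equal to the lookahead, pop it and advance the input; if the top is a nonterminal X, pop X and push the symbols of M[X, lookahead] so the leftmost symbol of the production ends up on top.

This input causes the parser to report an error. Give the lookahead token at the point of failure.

q

step 1: stack=$ <S>  input=w q p q $  — expand <S> ::= w <D> <C>
step 2: stack=$ <C> <D> w  input=w q p q $  — match w
step 3: stack=$ <C> <D>  input=q p q $  — expand <D> ::= epsilon
step 4: stack=$ <C>  input=q p q $  — expand <C> ::= q p
step 5: stack=$ p q  input=q p q $  — match q
step 6: stack=$ p  input=p q $  — match p
step 7: stack=$  input=q $  — error: stack empty but input remains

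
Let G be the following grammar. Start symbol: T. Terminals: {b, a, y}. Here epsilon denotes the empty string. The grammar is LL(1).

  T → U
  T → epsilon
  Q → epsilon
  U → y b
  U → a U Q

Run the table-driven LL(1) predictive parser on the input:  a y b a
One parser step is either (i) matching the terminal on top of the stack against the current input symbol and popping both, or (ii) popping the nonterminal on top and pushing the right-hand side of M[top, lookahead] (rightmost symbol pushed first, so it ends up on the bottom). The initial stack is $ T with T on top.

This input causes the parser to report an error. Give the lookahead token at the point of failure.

a

     Stack    Input      Action
  1  $ T      a y b a $  expand T → U
  2  $ U      a y b a $  expand U → a U Q
  3  $ Q U a  a y b a $  match a
  4  $ Q U    y b a $    expand U → y b
  5  $ Q b y  y b a $    match y
  6  $ Q b    b a $      match b
  7  $ Q      a $        error: M[Q, a] is empty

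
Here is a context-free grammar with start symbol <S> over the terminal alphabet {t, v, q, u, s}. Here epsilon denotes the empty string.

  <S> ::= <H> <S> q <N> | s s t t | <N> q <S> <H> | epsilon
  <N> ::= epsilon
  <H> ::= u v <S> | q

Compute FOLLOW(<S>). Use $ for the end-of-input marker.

FIRST(<N>): from <N>::=epsilon we get {epsilon}. So FIRST(<N>) = {epsilon}.
FIRST(<H>): from <H>::=u v <S> we get {u}; from <H>::=q we get {q}. So FIRST(<H>) = {q, u}.
FIRST(<S>): from <S>::=<H> <S> q <N> we get {q, u}; from <S>::=s s t t we get {s}; from <S>::=<N> q <S> <H> we get {q}; from <S>::=epsilon we get {epsilon}. So FIRST(<S>) = {epsilon, q, s, u}.
FOLLOW(<S>) includes $ since <S> is the start symbol.
FOLLOW(<S>): in <S>::=<H> <S> q <N>, <S> is followed by q <N> with FIRST {q}; in <S>::=<N> q <S> <H>, <S> is followed by <H> with FIRST {q, u}; in <H>::=u v <S>, the suffix after <S> is empty, so FOLLOW(<S>) ⊇ FOLLOW(<H>) = {$, q, s, u}. Thus FOLLOW(<S>) = {$, q, s, u}.
FOLLOW(<N>): in <S>::=<H> <S> q <N>, the suffix after <N> is empty, so FOLLOW(<N>) ⊇ FOLLOW(<S>) = {$, q, s, u}; in <S>::=<N> q <S> <H>, <N> is followed by q <S> <H> with FIRST {q}. Thus FOLLOW(<N>) = {$, q, s, u}.
FOLLOW(<H>): in <S>::=<H> <S> q <N>, <H> is followed by <S> q <N> with FIRST {q, s, u}; in <S>::=<N> q <S> <H>, the suffix after <H> is empty, so FOLLOW(<H>) ⊇ FOLLOW(<S>) = {$, q, s, u}. Thus FOLLOW(<H>) = {$, q, s, u}.

{$, q, s, u}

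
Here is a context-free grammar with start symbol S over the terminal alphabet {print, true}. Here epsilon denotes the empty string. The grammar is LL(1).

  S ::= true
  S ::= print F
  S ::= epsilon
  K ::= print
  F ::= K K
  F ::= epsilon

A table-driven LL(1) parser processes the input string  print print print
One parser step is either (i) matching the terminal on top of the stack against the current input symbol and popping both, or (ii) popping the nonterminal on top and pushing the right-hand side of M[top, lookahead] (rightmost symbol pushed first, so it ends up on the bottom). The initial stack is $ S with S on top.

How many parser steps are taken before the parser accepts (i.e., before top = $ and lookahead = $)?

     Stack      Input                Action
  1  $ S        print print print $  expand S ::= print F
  2  $ F print  print print print $  match print
  3  $ F        print print $        expand F ::= K K
  4  $ K K      print print $        expand K ::= print
  5  $ K print  print print $        match print
  6  $ K        print $              expand K ::= print
  7  $ print    print $              match print
Accept reached after 7 steps.

7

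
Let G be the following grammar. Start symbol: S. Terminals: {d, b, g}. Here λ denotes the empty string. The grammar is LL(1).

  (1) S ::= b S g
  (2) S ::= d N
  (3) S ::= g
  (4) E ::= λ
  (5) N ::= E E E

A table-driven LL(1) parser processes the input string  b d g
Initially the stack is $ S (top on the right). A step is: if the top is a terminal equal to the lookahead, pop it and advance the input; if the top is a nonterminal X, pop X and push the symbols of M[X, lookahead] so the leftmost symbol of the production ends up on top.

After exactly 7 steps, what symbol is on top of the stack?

step 1: stack=$ S  input=b d g $  — expand S ::= b S g
step 2: stack=$ g S b  input=b d g $  — match b
step 3: stack=$ g S  input=d g $  — expand S ::= d N
step 4: stack=$ g N d  input=d g $  — match d
step 5: stack=$ g N  input=g $  — expand N ::= E E E
step 6: stack=$ g E E E  input=g $  — expand E ::= λ
step 7: stack=$ g E E  input=g $  — expand E ::= λ
Stack after step 7: $ g E (top = E).

E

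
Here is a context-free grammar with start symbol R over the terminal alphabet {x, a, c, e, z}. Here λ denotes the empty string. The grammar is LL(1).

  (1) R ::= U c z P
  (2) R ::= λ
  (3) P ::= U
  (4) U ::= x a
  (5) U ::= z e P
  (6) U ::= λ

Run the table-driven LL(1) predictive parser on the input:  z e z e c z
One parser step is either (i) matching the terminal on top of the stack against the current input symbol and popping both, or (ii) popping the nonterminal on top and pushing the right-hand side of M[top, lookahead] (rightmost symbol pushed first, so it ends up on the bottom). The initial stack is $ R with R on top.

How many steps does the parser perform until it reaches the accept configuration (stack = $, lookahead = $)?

      Stack          Input          Action
   1  $ R            z e z e c z $  expand R ::= U c z P
   2  $ P z c U      z e z e c z $  expand U ::= z e P
   3  $ P z c P e z  z e z e c z $  match z
   4  $ P z c P e    e z e c z $    match e
   5  $ P z c P      z e c z $      expand P ::= U
   6  $ P z c U      z e c z $      expand U ::= z e P
   7  $ P z c P e z  z e c z $      match z
   8  $ P z c P e    e c z $        match e
   9  $ P z c P      c z $          expand P ::= U
  10  $ P z c U      c z $          expand U ::= λ
  11  $ P z c        c z $          match c
  12  $ P z          z $            match z
  13  $ P            $              expand P ::= U
  14  $ U            $              expand U ::= λ
Accept reached after 14 steps.

14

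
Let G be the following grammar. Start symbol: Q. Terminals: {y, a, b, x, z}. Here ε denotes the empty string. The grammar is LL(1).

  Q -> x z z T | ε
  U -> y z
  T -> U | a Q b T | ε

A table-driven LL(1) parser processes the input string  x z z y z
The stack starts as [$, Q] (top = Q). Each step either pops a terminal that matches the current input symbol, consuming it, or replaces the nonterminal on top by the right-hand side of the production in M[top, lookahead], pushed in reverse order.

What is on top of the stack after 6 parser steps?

y

     Stack      Input        Action
  1  $ Q        x z z y z $  expand Q -> x z z T
  2  $ T z z x  x z z y z $  match x
  3  $ T z z    z z y z $    match z
  4  $ T z      z y z $      match z
  5  $ T        y z $        expand T -> U
  6  $ U        y z $        expand U -> y z
Stack after step 6: $ z y (top = y).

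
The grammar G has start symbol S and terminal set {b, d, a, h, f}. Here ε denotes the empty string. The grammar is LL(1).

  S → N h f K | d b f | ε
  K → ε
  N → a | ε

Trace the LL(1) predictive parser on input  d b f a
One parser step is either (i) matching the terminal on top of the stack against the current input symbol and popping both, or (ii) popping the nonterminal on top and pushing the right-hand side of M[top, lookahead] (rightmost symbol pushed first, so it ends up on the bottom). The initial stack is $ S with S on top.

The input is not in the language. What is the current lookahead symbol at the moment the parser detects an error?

     Stack    Input      Action
  1  $ S      d b f a $  expand S → d b f
  2  $ f b d  d b f a $  match d
  3  $ f b    b f a $    match b
  4  $ f      f a $      match f
  5  $        a $        error: stack empty but input remains

a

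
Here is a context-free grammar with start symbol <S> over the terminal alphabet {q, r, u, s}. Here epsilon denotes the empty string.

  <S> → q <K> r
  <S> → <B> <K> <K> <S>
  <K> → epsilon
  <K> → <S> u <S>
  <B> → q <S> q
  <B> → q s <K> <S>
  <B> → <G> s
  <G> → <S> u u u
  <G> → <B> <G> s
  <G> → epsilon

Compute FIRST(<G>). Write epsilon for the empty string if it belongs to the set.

FIRST(<S>) = {q, s}  (via <B> <K> <K> <S>)
FIRST(<K>) = {epsilon, q, s}  (via <S> u <S>)
FIRST(<B>) = {q, s}  (via <G> s)
FIRST(<G>) = {epsilon, q, s}  (via <S> u u u, <B> <G> s)

{epsilon, q, s}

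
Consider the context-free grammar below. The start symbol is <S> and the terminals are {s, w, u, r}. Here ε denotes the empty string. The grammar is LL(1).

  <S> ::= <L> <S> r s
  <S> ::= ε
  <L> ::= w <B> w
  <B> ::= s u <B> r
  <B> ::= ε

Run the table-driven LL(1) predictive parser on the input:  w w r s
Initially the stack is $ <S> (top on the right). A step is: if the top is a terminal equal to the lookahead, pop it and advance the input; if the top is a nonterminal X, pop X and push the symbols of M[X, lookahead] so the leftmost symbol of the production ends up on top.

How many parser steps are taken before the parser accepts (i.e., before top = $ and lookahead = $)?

     Stack              Input      Action
  1  $ <S>              w w r s $  expand <S> ::= <L> <S> r s
  2  $ s r <S> <L>      w w r s $  expand <L> ::= w <B> w
  3  $ s r <S> w <B> w  w w r s $  match w
  4  $ s r <S> w <B>    w r s $    expand <B> ::= ε
  5  $ s r <S> w        w r s $    match w
  6  $ s r <S>          r s $      expand <S> ::= ε
  7  $ s r              r s $      match r
  8  $ s                s $        match s
Accept reached after 8 steps.

8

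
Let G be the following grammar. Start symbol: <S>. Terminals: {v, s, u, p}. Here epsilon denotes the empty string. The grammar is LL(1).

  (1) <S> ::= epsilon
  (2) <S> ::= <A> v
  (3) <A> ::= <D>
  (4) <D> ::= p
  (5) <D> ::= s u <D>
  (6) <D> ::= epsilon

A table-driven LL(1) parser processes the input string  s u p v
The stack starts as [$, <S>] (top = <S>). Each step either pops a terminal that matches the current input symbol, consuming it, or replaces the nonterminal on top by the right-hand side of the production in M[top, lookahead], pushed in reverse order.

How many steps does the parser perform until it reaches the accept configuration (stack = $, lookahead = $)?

     Stack        Input      Action
  1  $ <S>        s u p v $  expand <S> ::= <A> v
  2  $ v <A>      s u p v $  expand <A> ::= <D>
  3  $ v <D>      s u p v $  expand <D> ::= s u <D>
  4  $ v <D> u s  s u p v $  match s
  5  $ v <D> u    u p v $    match u
  6  $ v <D>      p v $      expand <D> ::= p
  7  $ v p        p v $      match p
  8  $ v          v $        match v
Accept reached after 8 steps.

8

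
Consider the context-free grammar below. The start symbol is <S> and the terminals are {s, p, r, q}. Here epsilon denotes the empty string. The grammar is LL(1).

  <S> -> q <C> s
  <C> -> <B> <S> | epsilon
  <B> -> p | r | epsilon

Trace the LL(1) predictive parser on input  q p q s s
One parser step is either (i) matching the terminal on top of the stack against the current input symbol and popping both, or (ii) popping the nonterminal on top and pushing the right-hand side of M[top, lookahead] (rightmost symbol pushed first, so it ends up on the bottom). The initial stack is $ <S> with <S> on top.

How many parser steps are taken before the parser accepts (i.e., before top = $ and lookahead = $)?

10

      Stack        Input        Action
   1  $ <S>        q p q s s $  expand <S> -> q <C> s
   2  $ s <C> q    q p q s s $  match q
   3  $ s <C>      p q s s $    expand <C> -> <B> <S>
   4  $ s <S> <B>  p q s s $    expand <B> -> p
   5  $ s <S> p    p q s s $    match p
   6  $ s <S>      q s s $      expand <S> -> q <C> s
   7  $ s s <C> q  q s s $      match q
   8  $ s s <C>    s s $        expand <C> -> epsilon
   9  $ s s        s s $        match s
  10  $ s          s $          match s
Accept reached after 10 steps.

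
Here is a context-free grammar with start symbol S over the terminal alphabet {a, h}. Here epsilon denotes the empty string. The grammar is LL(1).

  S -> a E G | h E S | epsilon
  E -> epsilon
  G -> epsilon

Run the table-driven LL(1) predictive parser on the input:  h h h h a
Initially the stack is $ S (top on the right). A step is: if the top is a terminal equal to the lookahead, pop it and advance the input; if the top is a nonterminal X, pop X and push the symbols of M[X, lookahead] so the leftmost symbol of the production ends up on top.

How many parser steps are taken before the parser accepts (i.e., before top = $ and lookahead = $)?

      Stack    Input        Action
   1  $ S      h h h h a $  expand S -> h E S
   2  $ S E h  h h h h a $  match h
   3  $ S E    h h h a $    expand E -> epsilon
   4  $ S      h h h a $    expand S -> h E S
   5  $ S E h  h h h a $    match h
   6  $ S E    h h a $      expand E -> epsilon
   7  $ S      h h a $      expand S -> h E S
   8  $ S E h  h h a $      match h
   9  $ S E    h a $        expand E -> epsilon
  10  $ S      h a $        expand S -> h E S
  11  $ S E h  h a $        match h
  12  $ S E    a $          expand E -> epsilon
  13  $ S      a $          expand S -> a E G
  14  $ G E a  a $          match a
  15  $ G E    $            expand E -> epsilon
  16  $ G      $            expand G -> epsilon
Accept reached after 16 steps.

16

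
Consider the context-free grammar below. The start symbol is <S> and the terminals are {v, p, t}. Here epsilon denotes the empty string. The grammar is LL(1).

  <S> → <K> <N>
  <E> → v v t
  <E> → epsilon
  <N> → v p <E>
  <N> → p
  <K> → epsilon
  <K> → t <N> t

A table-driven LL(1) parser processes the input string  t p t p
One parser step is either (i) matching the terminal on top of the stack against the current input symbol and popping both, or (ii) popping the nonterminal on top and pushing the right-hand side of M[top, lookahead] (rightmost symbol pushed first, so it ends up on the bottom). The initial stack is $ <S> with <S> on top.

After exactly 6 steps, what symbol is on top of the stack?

step 1: stack=$ <S>  input=t p t p $  — expand <S> → <K> <N>
step 2: stack=$ <N> <K>  input=t p t p $  — expand <K> → t <N> t
step 3: stack=$ <N> t <N> t  input=t p t p $  — match t
step 4: stack=$ <N> t <N>  input=p t p $  — expand <N> → p
step 5: stack=$ <N> t p  input=p t p $  — match p
step 6: stack=$ <N> t  input=t p $  — match t
Stack after step 6: $ <N> (top = <N>).

<N>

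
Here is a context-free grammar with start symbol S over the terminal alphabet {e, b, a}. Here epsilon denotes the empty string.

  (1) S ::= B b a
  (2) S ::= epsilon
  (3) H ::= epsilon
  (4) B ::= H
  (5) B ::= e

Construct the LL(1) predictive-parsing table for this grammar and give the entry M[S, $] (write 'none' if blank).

S ::= epsilon

FIRST(H) = {epsilon}
FIRST(B) = {epsilon, e}  (via H)
FIRST(S) = {epsilon, b, e}  (via B b a)
FOLLOW(S) includes $ since S is the start symbol.
FOLLOW(S): S appears on no right-hand side. Thus FOLLOW(S) = {$}.
For S ::= B b a: FIRST(B b a) = {b, e}, so it goes in M[S, t] for t ∈ {b, e}.
For S ::= epsilon: FIRST(epsilon) = {epsilon}, so it goes in M[S, t] for t ∈ {}; since epsilon ∈ FIRST, also for every t ∈ FOLLOW(S) = {$}.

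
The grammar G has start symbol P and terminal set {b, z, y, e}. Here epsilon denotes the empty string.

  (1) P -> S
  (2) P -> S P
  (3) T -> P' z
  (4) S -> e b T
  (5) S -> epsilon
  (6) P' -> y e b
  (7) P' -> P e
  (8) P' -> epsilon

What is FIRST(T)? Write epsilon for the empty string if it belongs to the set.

{e, y, z}

FIRST(S): from S->e b T we get {e}; from S->epsilon we get {epsilon}. So FIRST(S) = {epsilon, e}.
FIRST(P): from P->S we get {epsilon, e}; from P->S P we get {epsilon, e}. So FIRST(P) = {epsilon, e}.
FIRST(P'): from P'->y e b we get {y}; from P'->P e we get {e}; from P'->epsilon we get {epsilon}. So FIRST(P') = {epsilon, e, y}.
FIRST(T): from T->P' z we get {e, y, z}. So FIRST(T) = {e, y, z}.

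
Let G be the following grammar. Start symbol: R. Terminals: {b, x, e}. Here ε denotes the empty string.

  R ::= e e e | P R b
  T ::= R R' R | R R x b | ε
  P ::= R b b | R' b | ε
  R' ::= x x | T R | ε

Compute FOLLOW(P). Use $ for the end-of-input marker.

{b, e, x}

FIRST(R): from R::=e e e we get {e}; from R::=P R b we get {b, e, x}. So FIRST(R) = {b, e, x}.
FIRST(T): from T::=R R' R we get {b, e, x}; from T::=R R x b we get {b, e, x}; from T::=ε we get {ε}. So FIRST(T) = {ε, b, e, x}.
FIRST(R'): from R'::=x x we get {x}; from R'::=T R we get {b, e, x}; from R'::=ε we get {ε}. So FIRST(R') = {ε, b, e, x}.
FIRST(P): from P::=R b b we get {b, e, x}; from P::=R' b we get {b, e, x}; from P::=ε we get {ε}. So FIRST(P) = {ε, b, e, x}.
FOLLOW(R) includes $ since R is the start symbol.
FOLLOW(T): in R'::=T R, T is followed by R with FIRST {b, e, x}. Thus FOLLOW(T) = {b, e, x}.
FOLLOW(P): in R::=P R b, P is followed by R b with FIRST {b, e, x}. Thus FOLLOW(P) = {b, e, x}.
FOLLOW(R'): in T::=R R' R, R' is followed by R with FIRST {b, e, x}; in P::=R' b, R' is followed by b with FIRST {b}. Thus FOLLOW(R') = {b, e, x}.
FOLLOW(R): in R::=P R b, R is followed by b with FIRST {b}; in T::=R R' R (occurrence 1), R is followed by R' R with FIRST {b, e, x}; in T::=R R' R (occurrence 2), the suffix after R is empty, so FOLLOW(R) ⊇ FOLLOW(T) = {b, e, x}; in T::=R R x b (occurrence 1), R is followed by R x b with FIRST {b, e, x}; in T::=R R x b (occurrence 2), R is followed by x b with FIRST {x}; in P::=R b b, R is followed by b b with FIRST {b}; in R'::=T R, the suffix after R is empty, so FOLLOW(R) ⊇ FOLLOW(R') = {b, e, x}. Thus FOLLOW(R) = {$, b, e, x}.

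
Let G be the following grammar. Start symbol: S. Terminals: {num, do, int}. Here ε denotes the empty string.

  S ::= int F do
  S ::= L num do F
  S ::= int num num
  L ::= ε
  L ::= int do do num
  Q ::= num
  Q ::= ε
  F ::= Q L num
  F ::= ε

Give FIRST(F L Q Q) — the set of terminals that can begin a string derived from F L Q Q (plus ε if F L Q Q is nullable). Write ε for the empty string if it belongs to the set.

FIRST(L) = {ε, int}
FIRST(Q) = {ε, num}
FIRST(S) = {int, num}  (via L num do F)
FIRST(F) = {ε, int, num}  (via Q L num)
FIRST(F L Q Q): take FIRST of each symbol in turn, carrying on past any symbol whose FIRST contains ε; result {ε, int, num}.

{ε, int, num}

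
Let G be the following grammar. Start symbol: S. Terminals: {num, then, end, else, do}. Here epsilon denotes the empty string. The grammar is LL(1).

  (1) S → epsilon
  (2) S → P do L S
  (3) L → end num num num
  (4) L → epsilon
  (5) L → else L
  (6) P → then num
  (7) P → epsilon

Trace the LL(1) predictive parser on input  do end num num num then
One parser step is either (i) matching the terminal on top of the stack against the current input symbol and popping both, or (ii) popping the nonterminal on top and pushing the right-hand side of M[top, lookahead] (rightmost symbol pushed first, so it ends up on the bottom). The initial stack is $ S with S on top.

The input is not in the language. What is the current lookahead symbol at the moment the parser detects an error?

step 1: stack=$ S  input=do end num num num then $  — expand S → P do L S
step 2: stack=$ S L do P  input=do end num num num then $  — expand P → epsilon
step 3: stack=$ S L do  input=do end num num num then $  — match do
step 4: stack=$ S L  input=end num num num then $  — expand L → end num num num
step 5: stack=$ S num num num end  input=end num num num then $  — match end
step 6: stack=$ S num num num  input=num num num then $  — match num
step 7: stack=$ S num num  input=num num then $  — match num
step 8: stack=$ S num  input=num then $  — match num
step 9: stack=$ S  input=then $  — expand S → P do L S
step 10: stack=$ S L do P  input=then $  — expand P → then num
step 11: stack=$ S L do num then  input=then $  — match then
step 12: stack=$ S L do num  input=$  — error: top is terminal num but lookahead is $

$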